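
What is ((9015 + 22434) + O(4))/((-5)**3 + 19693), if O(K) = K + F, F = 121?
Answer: 15787/9784 ≈ 1.6136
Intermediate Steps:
O(K) = 121 + K (O(K) = K + 121 = 121 + K)
((9015 + 22434) + O(4))/((-5)**3 + 19693) = ((9015 + 22434) + (121 + 4))/((-5)**3 + 19693) = (31449 + 125)/(-125 + 19693) = 31574/19568 = 31574*(1/19568) = 15787/9784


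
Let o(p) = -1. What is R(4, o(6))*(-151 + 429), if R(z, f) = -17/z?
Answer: -2363/2 ≈ -1181.5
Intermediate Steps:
R(4, o(6))*(-151 + 429) = (-17/4)*(-151 + 429) = -17*¼*278 = -17/4*278 = -2363/2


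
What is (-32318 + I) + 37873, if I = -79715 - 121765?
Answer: -195925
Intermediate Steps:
I = -201480
(-32318 + I) + 37873 = (-32318 - 201480) + 37873 = -233798 + 37873 = -195925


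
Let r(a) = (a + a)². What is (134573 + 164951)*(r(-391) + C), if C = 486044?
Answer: 328747957632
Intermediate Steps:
r(a) = 4*a² (r(a) = (2*a)² = 4*a²)
(134573 + 164951)*(r(-391) + C) = (134573 + 164951)*(4*(-391)² + 486044) = 299524*(4*152881 + 486044) = 299524*(611524 + 486044) = 299524*1097568 = 328747957632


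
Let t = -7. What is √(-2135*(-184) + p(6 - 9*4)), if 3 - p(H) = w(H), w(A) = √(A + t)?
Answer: √(392843 - I*√37) ≈ 626.77 - 0.005*I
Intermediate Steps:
w(A) = √(-7 + A) (w(A) = √(A - 7) = √(-7 + A))
p(H) = 3 - √(-7 + H)
√(-2135*(-184) + p(6 - 9*4)) = √(-2135*(-184) + (3 - √(-7 + (6 - 9*4)))) = √(392840 + (3 - √(-7 + (6 - 36)))) = √(392840 + (3 - √(-7 - 30))) = √(392840 + (3 - √(-37))) = √(392840 + (3 - I*√37)) = √(392843 - I*√37)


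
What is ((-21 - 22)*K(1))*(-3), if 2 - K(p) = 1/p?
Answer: 129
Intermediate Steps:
K(p) = 2 - 1/p
((-21 - 22)*K(1))*(-3) = ((-21 - 22)*(2 - 1/1))*(-3) = -43*(2 - 1*1)*(-3) = -43*(2 - 1)*(-3) = -43*1*(-3) = -43*(-3) = 129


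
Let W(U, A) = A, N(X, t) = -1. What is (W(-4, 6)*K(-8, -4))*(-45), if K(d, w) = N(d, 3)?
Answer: 270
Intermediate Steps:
K(d, w) = -1
(W(-4, 6)*K(-8, -4))*(-45) = (6*(-1))*(-45) = -6*(-45) = 270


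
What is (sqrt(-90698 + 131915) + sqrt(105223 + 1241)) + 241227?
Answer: 241227 + sqrt(41217) + 4*sqrt(6654) ≈ 2.4176e+5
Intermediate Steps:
(sqrt(-90698 + 131915) + sqrt(105223 + 1241)) + 241227 = (sqrt(41217) + sqrt(106464)) + 241227 = (sqrt(41217) + 4*sqrt(6654)) + 241227 = 241227 + sqrt(41217) + 4*sqrt(6654)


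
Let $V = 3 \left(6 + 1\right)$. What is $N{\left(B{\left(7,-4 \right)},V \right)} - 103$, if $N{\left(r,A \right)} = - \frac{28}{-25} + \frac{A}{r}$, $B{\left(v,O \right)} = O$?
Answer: $- \frac{10713}{100} \approx -107.13$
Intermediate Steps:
$V = 21$ ($V = 3 \cdot 7 = 21$)
$N{\left(r,A \right)} = \frac{28}{25} + \frac{A}{r}$ ($N{\left(r,A \right)} = \left(-28\right) \left(- \frac{1}{25}\right) + \frac{A}{r} = \frac{28}{25} + \frac{A}{r}$)
$N{\left(B{\left(7,-4 \right)},V \right)} - 103 = \left(\frac{28}{25} + \frac{21}{-4}\right) - 103 = \left(\frac{28}{25} + 21 \left(- \frac{1}{4}\right)\right) - 103 = \left(\frac{28}{25} - \frac{21}{4}\right) - 103 = - \frac{413}{100} - 103 = - \frac{10713}{100}$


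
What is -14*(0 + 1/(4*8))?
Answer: -7/16 ≈ -0.43750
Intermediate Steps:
-14*(0 + 1/(4*8)) = -14*(0 + 1/32) = -14*1/32 = -7/16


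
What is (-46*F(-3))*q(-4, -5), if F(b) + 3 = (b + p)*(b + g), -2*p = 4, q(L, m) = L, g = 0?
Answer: 2208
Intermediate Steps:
p = -2 (p = -½*4 = -2)
F(b) = -3 + b*(-2 + b) (F(b) = -3 + (b - 2)*(b + 0) = -3 + (-2 + b)*b = -3 + b*(-2 + b))
(-46*F(-3))*q(-4, -5) = -46*(-3 + (-3)² - 2*(-3))*(-4) = -46*(-3 + 9 + 6)*(-4) = -46*12*(-4) = -552*(-4) = 2208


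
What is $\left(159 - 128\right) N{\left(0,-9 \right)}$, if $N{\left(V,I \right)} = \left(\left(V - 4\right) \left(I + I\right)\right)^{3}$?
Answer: $11570688$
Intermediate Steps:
$N{\left(V,I \right)} = 8 I^{3} \left(-4 + V\right)^{3}$ ($N{\left(V,I \right)} = \left(\left(-4 + V\right) 2 I\right)^{3} = \left(2 I \left(-4 + V\right)\right)^{3} = 8 I^{3} \left(-4 + V\right)^{3}$)
$\left(159 - 128\right) N{\left(0,-9 \right)} = \left(159 - 128\right) 8 \left(-9\right)^{3} \left(-4 + 0\right)^{3} = 31 \cdot 8 \left(-729\right) \left(-4\right)^{3} = 31 \cdot 8 \left(-729\right) \left(-64\right) = 31 \cdot 373248 = 11570688$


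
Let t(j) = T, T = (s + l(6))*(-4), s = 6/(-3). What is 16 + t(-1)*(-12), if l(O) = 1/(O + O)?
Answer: -76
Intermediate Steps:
l(O) = 1/(2*O)
s = -2 (s = 6*(-1/3) = -2)
T = 23/3 (T = (-2 + (1/2)/6)*(-4) = (-2 + (1/2)*(1/6))*(-4) = (-2 + 1/12)*(-4) = -23/12*(-4) = 23/3 ≈ 7.6667)
t(j) = 23/3
16 + t(-1)*(-12) = 16 + (23/3)*(-12) = 16 - 92 = -76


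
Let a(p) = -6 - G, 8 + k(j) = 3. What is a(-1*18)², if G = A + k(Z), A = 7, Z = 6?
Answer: 64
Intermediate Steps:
k(j) = -5 (k(j) = -8 + 3 = -5)
G = 2 (G = 7 - 5 = 2)
a(p) = -8 (a(p) = -6 - 1*2 = -6 - 2 = -8)
a(-1*18)² = (-8)² = 64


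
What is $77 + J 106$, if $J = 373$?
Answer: $39615$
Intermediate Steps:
$77 + J 106 = 77 + 373 \cdot 106 = 77 + 39538 = 39615$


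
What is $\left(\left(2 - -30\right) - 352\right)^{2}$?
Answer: $102400$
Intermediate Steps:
$\left(\left(2 - -30\right) - 352\right)^{2} = \left(\left(2 + 30\right) - 352\right)^{2} = \left(32 - 352\right)^{2} = \left(-320\right)^{2} = 102400$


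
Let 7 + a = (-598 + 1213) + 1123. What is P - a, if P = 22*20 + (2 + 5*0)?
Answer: -1289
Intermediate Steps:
a = 1731 (a = -7 + ((-598 + 1213) + 1123) = -7 + (615 + 1123) = -7 + 1738 = 1731)
P = 442 (P = 440 + (2 + 0) = 440 + 2 = 442)
P - a = 442 - 1*1731 = 442 - 1731 = -1289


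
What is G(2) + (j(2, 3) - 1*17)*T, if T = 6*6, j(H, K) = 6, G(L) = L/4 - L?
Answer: -795/2 ≈ -397.50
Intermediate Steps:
G(L) = -3*L/4 (G(L) = L*(1/4) - L = L/4 - L = -3*L/4)
T = 36
G(2) + (j(2, 3) - 1*17)*T = -3/4*2 + (6 - 1*17)*36 = -3/2 + (6 - 17)*36 = -3/2 - 11*36 = -3/2 - 396 = -795/2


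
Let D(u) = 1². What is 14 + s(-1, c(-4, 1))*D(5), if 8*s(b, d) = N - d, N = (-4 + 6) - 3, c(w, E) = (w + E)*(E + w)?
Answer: 51/4 ≈ 12.750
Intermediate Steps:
c(w, E) = (E + w)² (c(w, E) = (E + w)*(E + w) = (E + w)²)
D(u) = 1
N = -1 (N = 2 - 3 = -1)
s(b, d) = -⅛ - d/8 (s(b, d) = (-1 - d)/8 = -⅛ - d/8)
14 + s(-1, c(-4, 1))*D(5) = 14 + (-⅛ - (1 - 4)²/8)*1 = 14 + (-⅛ - ⅛*(-3)²)*1 = 14 + (-⅛ - ⅛*9)*1 = 14 + (-⅛ - 9/8)*1 = 14 - 5/4*1 = 14 - 5/4 = 51/4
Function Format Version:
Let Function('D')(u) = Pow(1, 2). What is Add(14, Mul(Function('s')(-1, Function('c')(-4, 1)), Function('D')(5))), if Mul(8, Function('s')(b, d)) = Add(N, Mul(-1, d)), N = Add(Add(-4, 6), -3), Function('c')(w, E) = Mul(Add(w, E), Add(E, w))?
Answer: Rational(51, 4) ≈ 12.750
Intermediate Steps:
Function('c')(w, E) = Pow(Add(E, w), 2) (Function('c')(w, E) = Mul(Add(E, w), Add(E, w)) = Pow(Add(E, w), 2))
Function('D')(u) = 1
N = -1 (N = Add(2, -3) = -1)
Function('s')(b, d) = Add(Rational(-1, 8), Mul(Rational(-1, 8), d)) (Function('s')(b, d) = Mul(Rational(1, 8), Add(-1, Mul(-1, d))) = Add(Rational(-1, 8), Mul(Rational(-1, 8), d)))
Add(14, Mul(Function('s')(-1, Function('c')(-4, 1)), Function('D')(5))) = Add(14, Mul(Add(Rational(-1, 8), Mul(Rational(-1, 8), Pow(Add(1, -4), 2))), 1)) = Add(14, Mul(Add(Rational(-1, 8), Mul(Rational(-1, 8), Pow(-3, 2))), 1)) = Add(14, Mul(Add(Rational(-1, 8), Mul(Rational(-1, 8), 9)), 1)) = Add(14, Mul(Add(Rational(-1, 8), Rational(-9, 8)), 1)) = Add(14, Mul(Rational(-5, 4), 1)) = Add(14, Rational(-5, 4)) = Rational(51, 4)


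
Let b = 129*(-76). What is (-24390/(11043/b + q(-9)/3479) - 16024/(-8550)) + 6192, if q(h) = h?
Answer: 56493514194116/2032305075 ≈ 27798.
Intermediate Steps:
b = -9804
(-24390/(11043/b + q(-9)/3479) - 16024/(-8550)) + 6192 = (-24390/(11043/(-9804) - 9/3479) - 16024/(-8550)) + 6192 = (-24390/(11043*(-1/9804) - 9*1/3479) - 16024*(-1/8550)) + 6192 = (-24390/(-3681/3268 - 9/3479) + 8012/4275) + 6192 = (-24390/(-12835611/11369372) + 8012/4275) + 6192 = (-24390*(-11369372/12835611) + 8012/4275) + 6192 = (30810998120/1426179 + 8012/4275) + 6192 = 43909481169716/2032305075 + 6192 = 56493514194116/2032305075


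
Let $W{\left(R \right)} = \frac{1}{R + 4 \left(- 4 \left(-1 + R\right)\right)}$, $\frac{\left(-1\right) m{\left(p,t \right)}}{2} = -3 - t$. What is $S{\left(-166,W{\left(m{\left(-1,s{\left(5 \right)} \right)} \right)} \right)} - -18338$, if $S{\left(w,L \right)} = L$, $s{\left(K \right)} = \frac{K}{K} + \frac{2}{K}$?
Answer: $\frac{2127207}{116} \approx 18338.0$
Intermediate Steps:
$s{\left(K \right)} = 1 + \frac{2}{K}$
$m{\left(p,t \right)} = 6 + 2 t$ ($m{\left(p,t \right)} = - 2 \left(-3 - t\right) = 6 + 2 t$)
$W{\left(R \right)} = \frac{1}{16 - 15 R}$ ($W{\left(R \right)} = \frac{1}{R + 4 \left(4 - 4 R\right)} = \frac{1}{R - \left(-16 + 16 R\right)} = \frac{1}{16 - 15 R}$)
$S{\left(-166,W{\left(m{\left(-1,s{\left(5 \right)} \right)} \right)} \right)} - -18338 = - \frac{1}{-16 + 15 \left(6 + 2 \frac{2 + 5}{5}\right)} - -18338 = - \frac{1}{-16 + 15 \left(6 + 2 \cdot \frac{1}{5} \cdot 7\right)} + 18338 = - \frac{1}{-16 + 15 \left(6 + 2 \cdot \frac{7}{5}\right)} + 18338 = - \frac{1}{-16 + 15 \left(6 + \frac{14}{5}\right)} + 18338 = - \frac{1}{-16 + 15 \cdot \frac{44}{5}} + 18338 = - \frac{1}{-16 + 132} + 18338 = - \frac{1}{116} + 18338 = \frac{2127207}{116}$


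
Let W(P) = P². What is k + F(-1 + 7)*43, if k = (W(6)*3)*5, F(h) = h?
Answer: 798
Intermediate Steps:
k = 540 (k = (6²*3)*5 = (36*3)*5 = 108*5 = 540)
k + F(-1 + 7)*43 = 540 + (-1 + 7)*43 = 540 + 6*43 = 540 + 258 = 798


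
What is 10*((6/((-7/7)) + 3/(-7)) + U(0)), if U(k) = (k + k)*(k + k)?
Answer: -450/7 ≈ -64.286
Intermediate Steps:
U(k) = 4*k**2 (U(k) = (2*k)*(2*k) = 4*k**2)
10*((6/((-7/7)) + 3/(-7)) + U(0)) = 10*((6/((-7/7)) + 3/(-7)) + 4*0**2) = 10*((6/((-7*1/7)) + 3*(-1/7)) + 4*0) = 10*((6/(-1) - 3/7) + 0) = 10*((6*(-1) - 3/7) + 0) = 10*((-6 - 3/7) + 0) = 10*(-45/7 + 0) = 10*(-45/7) = -450/7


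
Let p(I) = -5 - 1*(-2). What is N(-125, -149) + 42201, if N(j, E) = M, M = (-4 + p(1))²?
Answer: 42250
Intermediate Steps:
p(I) = -3 (p(I) = -5 + 2 = -3)
M = 49 (M = (-4 - 3)² = (-7)² = 49)
N(j, E) = 49
N(-125, -149) + 42201 = 49 + 42201 = 42250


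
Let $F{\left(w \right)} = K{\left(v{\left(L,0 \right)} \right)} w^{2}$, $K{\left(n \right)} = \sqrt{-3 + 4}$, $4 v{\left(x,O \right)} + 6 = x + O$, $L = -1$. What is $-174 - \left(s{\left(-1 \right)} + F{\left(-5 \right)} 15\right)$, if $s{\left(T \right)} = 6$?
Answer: $-555$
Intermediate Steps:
$v{\left(x,O \right)} = - \frac{3}{2} + \frac{O}{4} + \frac{x}{4}$ ($v{\left(x,O \right)} = - \frac{3}{2} + \frac{x + O}{4} = - \frac{3}{2} + \frac{O + x}{4} = - \frac{3}{2} + \left(\frac{O}{4} + \frac{x}{4}\right) = - \frac{3}{2} + \frac{O}{4} + \frac{x}{4}$)
$K{\left(n \right)} = 1$ ($K{\left(n \right)} = \sqrt{1} = 1$)
$F{\left(w \right)} = w^{2}$ ($F{\left(w \right)} = 1 w^{2} = w^{2}$)
$-174 - \left(s{\left(-1 \right)} + F{\left(-5 \right)} 15\right) = -174 - \left(6 + \left(-5\right)^{2} \cdot 15\right) = -174 - \left(6 + 25 \cdot 15\right) = -174 - \left(6 + 375\right) = -174 - 381 = -555$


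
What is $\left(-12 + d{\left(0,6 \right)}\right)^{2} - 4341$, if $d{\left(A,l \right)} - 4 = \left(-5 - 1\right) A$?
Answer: $-4277$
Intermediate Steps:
$d{\left(A,l \right)} = 4 - 6 A$ ($d{\left(A,l \right)} = 4 + \left(-5 - 1\right) A = 4 - 6 A$)
$\left(-12 + d{\left(0,6 \right)}\right)^{2} - 4341 = \left(-12 + \left(4 - 0\right)\right)^{2} - 4341 = \left(-12 + \left(4 + 0\right)\right)^{2} - 4341 = \left(-12 + 4\right)^{2} - 4341 = \left(-8\right)^{2} - 4341 = 64 - 4341 = -4277$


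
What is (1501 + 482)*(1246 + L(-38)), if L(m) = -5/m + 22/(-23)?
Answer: 2158065189/874 ≈ 2.4692e+6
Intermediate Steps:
L(m) = -22/23 - 5/m (L(m) = -5/m + 22*(-1/23) = -5/m - 22/23 = -22/23 - 5/m)
(1501 + 482)*(1246 + L(-38)) = (1501 + 482)*(1246 + (-22/23 - 5/(-38))) = 1983*(1246 + (-22/23 - 5*(-1/38))) = 1983*(1246 + (-22/23 + 5/38)) = 1983*(1246 - 721/874) = 1983*(1088283/874) = 2158065189/874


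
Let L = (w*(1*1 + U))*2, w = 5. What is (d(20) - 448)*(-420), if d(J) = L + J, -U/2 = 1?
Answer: 183960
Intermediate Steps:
U = -2 (U = -2*1 = -2)
L = -10 (L = (5*(1*1 - 2))*2 = (5*(1 - 2))*2 = (5*(-1))*2 = -5*2 = -10)
d(J) = -10 + J
(d(20) - 448)*(-420) = ((-10 + 20) - 448)*(-420) = (10 - 448)*(-420) = -438*(-420) = 183960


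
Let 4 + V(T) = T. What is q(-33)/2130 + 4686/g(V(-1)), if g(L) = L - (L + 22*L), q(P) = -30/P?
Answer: 499064/11715 ≈ 42.600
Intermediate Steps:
V(T) = -4 + T
g(L) = -22*L (g(L) = L - 23*L = -22*L)
q(-33)/2130 + 4686/g(V(-1)) = -30/(-33)/2130 + 4686/((-22*(-4 - 1))) = -30*(-1/33)*(1/2130) + 4686/((-22*(-5))) = (10/11)*(1/2130) + 4686/110 = 1/2343 + 4686*(1/110) = 1/2343 + 213/5 = 499064/11715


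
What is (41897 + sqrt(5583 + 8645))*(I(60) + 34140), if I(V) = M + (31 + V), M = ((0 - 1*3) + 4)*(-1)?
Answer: 1434134310 + 68460*sqrt(3557) ≈ 1.4382e+9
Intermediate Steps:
M = -1 (M = ((0 - 3) + 4)*(-1) = (-3 + 4)*(-1) = 1*(-1) = -1)
I(V) = 30 + V (I(V) = -1 + (31 + V) = 30 + V)
(41897 + sqrt(5583 + 8645))*(I(60) + 34140) = (41897 + sqrt(5583 + 8645))*((30 + 60) + 34140) = (41897 + sqrt(14228))*(90 + 34140) = (41897 + 2*sqrt(3557))*34230 = 1434134310 + 68460*sqrt(3557)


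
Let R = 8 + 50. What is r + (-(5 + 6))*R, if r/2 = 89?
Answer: -460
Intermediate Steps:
R = 58
r = 178 (r = 2*89 = 178)
r + (-(5 + 6))*R = 178 - (5 + 6)*58 = 178 - 1*11*58 = 178 - 11*58 = 178 - 638 = -460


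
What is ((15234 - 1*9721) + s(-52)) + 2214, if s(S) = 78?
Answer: 7805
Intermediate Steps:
((15234 - 1*9721) + s(-52)) + 2214 = ((15234 - 1*9721) + 78) + 2214 = ((15234 - 9721) + 78) + 2214 = (5513 + 78) + 2214 = 5591 + 2214 = 7805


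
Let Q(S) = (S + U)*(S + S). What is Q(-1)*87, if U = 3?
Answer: -348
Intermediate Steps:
Q(S) = 2*S*(3 + S) (Q(S) = (S + 3)*(S + S) = (3 + S)*(2*S) = 2*S*(3 + S))
Q(-1)*87 = (2*(-1)*(3 - 1))*87 = (2*(-1)*2)*87 = -4*87 = -348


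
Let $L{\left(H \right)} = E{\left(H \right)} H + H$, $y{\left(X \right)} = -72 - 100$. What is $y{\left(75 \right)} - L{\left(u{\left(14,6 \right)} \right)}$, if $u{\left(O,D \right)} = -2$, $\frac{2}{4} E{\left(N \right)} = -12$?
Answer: $-218$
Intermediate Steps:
$E{\left(N \right)} = -24$ ($E{\left(N \right)} = 2 \left(-12\right) = -24$)
$y{\left(X \right)} = -172$ ($y{\left(X \right)} = -72 - 100 = -172$)
$L{\left(H \right)} = - 23 H$ ($L{\left(H \right)} = - 24 H + H = - 23 H$)
$y{\left(75 \right)} - L{\left(u{\left(14,6 \right)} \right)} = -172 - \left(-23\right) \left(-2\right) = -172 - 46 = -218$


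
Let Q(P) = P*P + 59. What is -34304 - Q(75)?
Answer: -39988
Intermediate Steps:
Q(P) = 59 + P² (Q(P) = P² + 59 = 59 + P²)
-34304 - Q(75) = -34304 - (59 + 75²) = -34304 - (59 + 5625) = -34304 - 1*5684 = -34304 - 5684 = -39988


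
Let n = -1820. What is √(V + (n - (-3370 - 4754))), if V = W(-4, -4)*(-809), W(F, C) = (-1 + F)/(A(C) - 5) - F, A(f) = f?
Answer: √23567/3 ≈ 51.172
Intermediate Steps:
W(F, C) = -F + (-1 + F)/(-5 + C) (W(F, C) = (-1 + F)/(C - 5) - F = (-1 + F)/(-5 + C) - F = -F + (-1 + F)/(-5 + C))
V = -33169/9 (V = ((-1 + 6*(-4) - 1*(-4)*(-4))/(-5 - 4))*(-809) = ((-1 - 24 - 16)/(-9))*(-809) = -⅑*(-41)*(-809) = (41/9)*(-809) = -33169/9 ≈ -3685.4)
√(V + (n - (-3370 - 4754))) = √(-33169/9 + (-1820 - (-3370 - 4754))) = √(-33169/9 + (-1820 - 1*(-8124))) = √(-33169/9 + (-1820 + 8124)) = √(-33169/9 + 6304) = √(23567/9) = √23567/3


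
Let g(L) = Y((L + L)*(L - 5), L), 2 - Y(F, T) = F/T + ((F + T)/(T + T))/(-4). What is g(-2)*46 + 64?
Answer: 2901/4 ≈ 725.25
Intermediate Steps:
Y(F, T) = 2 - F/T + (F + T)/(8*T) (Y(F, T) = 2 - (F/T + ((F + T)/(T + T))/(-4)) = 2 - (F/T + ((F + T)/((2*T)))*(-¼)) = 2 - (F/T + ((F + T)*(1/(2*T)))*(-¼)) = 2 - (F/T + ((F + T)/(2*T))*(-¼)) = 2 - (F/T - (F + T)/(8*T)) = 2 + (-F/T + (F + T)/(8*T)) = 2 - F/T + (F + T)/(8*T))
g(L) = (17*L - 14*L*(-5 + L))/(8*L) (g(L) = (-7*(L + L)*(L - 5) + 17*L)/(8*L) = (-7*2*L*(-5 + L) + 17*L)/(8*L) = (-14*L*(-5 + L) + 17*L)/(8*L) = (17*L - 14*L*(-5 + L))/(8*L))
g(-2)*46 + 64 = (87/8 - 7/4*(-2))*46 + 64 = (87/8 + 7/2)*46 + 64 = (115/8)*46 + 64 = 2645/4 + 64 = 2901/4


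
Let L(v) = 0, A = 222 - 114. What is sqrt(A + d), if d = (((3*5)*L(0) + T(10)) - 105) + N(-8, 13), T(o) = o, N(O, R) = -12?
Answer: 1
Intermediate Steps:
A = 108
d = -107 (d = (((3*5)*0 + 10) - 105) - 12 = ((15*0 + 10) - 105) - 12 = ((0 + 10) - 105) - 12 = (10 - 105) - 12 = -95 - 12 = -107)
sqrt(A + d) = sqrt(108 - 107) = sqrt(1) = 1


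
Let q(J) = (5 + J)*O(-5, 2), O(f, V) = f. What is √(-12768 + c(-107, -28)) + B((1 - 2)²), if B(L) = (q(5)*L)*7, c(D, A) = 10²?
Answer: -350 + 2*I*√3167 ≈ -350.0 + 112.55*I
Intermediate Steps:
c(D, A) = 100
q(J) = -25 - 5*J (q(J) = (5 + J)*(-5) = -25 - 5*J)
B(L) = -350*L (B(L) = ((-25 - 5*5)*L)*7 = ((-25 - 25)*L)*7 = -50*L*7 = -350*L)
√(-12768 + c(-107, -28)) + B((1 - 2)²) = √(-12768 + 100) - 350*(1 - 2)² = √(-12668) - 350*(-1)² = 2*I*√3167 - 350*1 = 2*I*√3167 - 350 = -350 + 2*I*√3167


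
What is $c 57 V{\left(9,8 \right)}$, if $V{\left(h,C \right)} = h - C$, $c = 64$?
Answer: $3648$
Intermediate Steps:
$c 57 V{\left(9,8 \right)} = 64 \cdot 57 \left(9 - 8\right) = 3648 \left(9 - 8\right) = 3648 \cdot 1 = 3648$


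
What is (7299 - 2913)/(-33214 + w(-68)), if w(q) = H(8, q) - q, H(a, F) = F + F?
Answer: -17/129 ≈ -0.13178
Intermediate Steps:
H(a, F) = 2*F
w(q) = q (w(q) = 2*q - q = q)
(7299 - 2913)/(-33214 + w(-68)) = (7299 - 2913)/(-33214 - 68) = 4386/(-33282) = 4386*(-1/33282) = -17/129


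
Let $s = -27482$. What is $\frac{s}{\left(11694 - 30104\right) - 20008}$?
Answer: $\frac{13741}{19209} \approx 0.71534$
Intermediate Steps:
$\frac{s}{\left(11694 - 30104\right) - 20008} = - \frac{27482}{\left(11694 - 30104\right) - 20008} = - \frac{27482}{-18410 - 20008} = - \frac{27482}{-38418} = \left(-27482\right) \left(- \frac{1}{38418}\right) = \frac{13741}{19209}$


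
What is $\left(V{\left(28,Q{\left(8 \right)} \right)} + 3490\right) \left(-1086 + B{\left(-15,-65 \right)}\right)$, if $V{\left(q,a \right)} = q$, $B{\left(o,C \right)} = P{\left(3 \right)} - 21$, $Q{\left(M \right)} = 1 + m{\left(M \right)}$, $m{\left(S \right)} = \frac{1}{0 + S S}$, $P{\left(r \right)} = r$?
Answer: $-3883872$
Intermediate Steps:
$m{\left(S \right)} = \frac{1}{S^{2}}$ ($m{\left(S \right)} = \frac{1}{0 + S^{2}} = \frac{1}{S^{2}}$)
$Q{\left(M \right)} = 1 + \frac{1}{M^{2}}$
$B{\left(o,C \right)} = -18$ ($B{\left(o,C \right)} = 3 - 21 = -18$)
$\left(V{\left(28,Q{\left(8 \right)} \right)} + 3490\right) \left(-1086 + B{\left(-15,-65 \right)}\right) = \left(28 + 3490\right) \left(-1086 - 18\right) = 3518 \left(-1104\right) = -3883872$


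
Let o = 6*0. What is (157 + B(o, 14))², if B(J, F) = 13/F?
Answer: 4888521/196 ≈ 24941.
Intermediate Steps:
o = 0
(157 + B(o, 14))² = (157 + 13/14)² = (2211/14)² = 4888521/196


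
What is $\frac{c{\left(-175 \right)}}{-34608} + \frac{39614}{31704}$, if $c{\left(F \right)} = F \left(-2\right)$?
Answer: $\frac{4047217}{3265512} \approx 1.2394$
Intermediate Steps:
$c{\left(F \right)} = - 2 F$
$\frac{c{\left(-175 \right)}}{-34608} + \frac{39614}{31704} = \frac{\left(-2\right) \left(-175\right)}{-34608} + \frac{39614}{31704} = 350 \left(- \frac{1}{34608}\right) + 39614 \cdot \frac{1}{31704} = - \frac{25}{2472} + \frac{19807}{15852} = \frac{4047217}{3265512}$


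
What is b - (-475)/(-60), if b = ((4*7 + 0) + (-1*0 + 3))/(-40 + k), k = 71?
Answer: -83/12 ≈ -6.9167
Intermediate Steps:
b = 1 (b = ((4*7 + 0) + (-1*0 + 3))/(-40 + 71) = ((28 + 0) + (0 + 3))/31 = (28 + 3)*(1/31) = 31*(1/31) = 1)
b - (-475)/(-60) = 1 - (-475)/(-60) = 1 - (-475)*(-1)/60 = 1 - 1*95/12 = 1 - 95/12 = -83/12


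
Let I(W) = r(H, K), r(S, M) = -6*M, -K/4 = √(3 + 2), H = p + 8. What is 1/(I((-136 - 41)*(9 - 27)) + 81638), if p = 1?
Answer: 40819/3332380082 - 6*√5/1666190041 ≈ 1.2241e-5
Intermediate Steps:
H = 9 (H = 1 + 8 = 9)
K = -4*√5 (K = -4*√(3 + 2) = -4*√5 ≈ -8.9443)
I(W) = 24*√5 (I(W) = -(-24)*√5 = 24*√5)
1/(I((-136 - 41)*(9 - 27)) + 81638) = 1/(24*√5 + 81638) = 1/(81638 + 24*√5)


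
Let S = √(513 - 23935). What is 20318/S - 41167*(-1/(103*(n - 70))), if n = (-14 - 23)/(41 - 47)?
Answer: -247002/39449 - 10159*I*√478/1673 ≈ -6.2613 - 132.76*I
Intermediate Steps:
S = 7*I*√478 (S = √(-23422) = 7*I*√478 ≈ 153.04*I)
n = 37/6 (n = -37/(-6) = -37*(-⅙) = 37/6 ≈ 6.1667)
20318/S - 41167*(-1/(103*(n - 70))) = 20318/((7*I*√478)) - 41167*(-1/(103*(37/6 - 70))) = 20318*(-I*√478/3346) - 41167/((-103*(-383/6))) = -10159*I*√478/1673 - 41167/39449/6 = -10159*I*√478/1673 - 41167*6/39449 = -10159*I*√478/1673 - 247002/39449 = -247002/39449 - 10159*I*√478/1673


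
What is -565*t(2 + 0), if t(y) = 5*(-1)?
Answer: 2825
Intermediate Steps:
t(y) = -5
-565*t(2 + 0) = -565*(-5) = 2825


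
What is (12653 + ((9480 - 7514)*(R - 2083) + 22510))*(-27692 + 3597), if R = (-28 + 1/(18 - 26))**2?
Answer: 1931361349975/32 ≈ 6.0355e+10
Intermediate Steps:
R = 50625/64 (R = (-28 + 1/(-8))**2 = (-28 - 1/8)**2 = (-225/8)**2 = 50625/64 ≈ 791.02)
(12653 + ((9480 - 7514)*(R - 2083) + 22510))*(-27692 + 3597) = (12653 + ((9480 - 7514)*(50625/64 - 2083) + 22510))*(-27692 + 3597) = (12653 + (1966*(-82687/64) + 22510))*(-24095) = (12653 + (-81281321/32 + 22510))*(-24095) = (12653 - 80561001/32)*(-24095) = -80156105/32*(-24095) = 1931361349975/32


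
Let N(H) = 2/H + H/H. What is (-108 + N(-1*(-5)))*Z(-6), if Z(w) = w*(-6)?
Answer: -19188/5 ≈ -3837.6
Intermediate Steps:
N(H) = 1 + 2/H (N(H) = 2/H + 1 = 1 + 2/H)
Z(w) = -6*w
(-108 + N(-1*(-5)))*Z(-6) = (-108 + (2 - 1*(-5))/((-1*(-5))))*(-6*(-6)) = (-108 + (2 + 5)/5)*36 = (-108 + (⅕)*7)*36 = (-108 + 7/5)*36 = -533/5*36 = -19188/5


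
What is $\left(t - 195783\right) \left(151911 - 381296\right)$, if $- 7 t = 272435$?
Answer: $\frac{376860286660}{7} \approx 5.3837 \cdot 10^{10}$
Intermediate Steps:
$t = - \frac{272435}{7}$ ($t = \left(- \frac{1}{7}\right) 272435 = - \frac{272435}{7} \approx -38919.0$)
$\left(t - 195783\right) \left(151911 - 381296\right) = \left(- \frac{272435}{7} - 195783\right) \left(151911 - 381296\right) = \left(- \frac{1642916}{7}\right) \left(-229385\right) = \frac{376860286660}{7}$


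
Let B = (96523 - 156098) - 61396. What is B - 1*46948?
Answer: -167919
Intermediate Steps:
B = -120971 (B = -59575 - 61396 = -120971)
B - 1*46948 = -120971 - 1*46948 = -120971 - 46948 = -167919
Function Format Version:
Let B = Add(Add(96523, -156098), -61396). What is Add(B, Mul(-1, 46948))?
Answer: -167919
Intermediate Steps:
B = -120971 (B = Add(-59575, -61396) = -120971)
Add(B, Mul(-1, 46948)) = Add(-120971, Mul(-1, 46948)) = Add(-120971, -46948) = -167919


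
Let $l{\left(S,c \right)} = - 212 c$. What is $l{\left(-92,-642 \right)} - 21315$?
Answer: $114789$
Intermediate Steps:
$l{\left(-92,-642 \right)} - 21315 = \left(-212\right) \left(-642\right) - 21315 = 136104 - 21315 = 114789$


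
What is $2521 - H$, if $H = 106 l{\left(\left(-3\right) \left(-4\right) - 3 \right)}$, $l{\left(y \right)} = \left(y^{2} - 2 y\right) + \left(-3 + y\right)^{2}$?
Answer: $-7973$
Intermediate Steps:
$l{\left(y \right)} = y^{2} + \left(-3 + y\right)^{2} - 2 y$
$H = 10494$ ($H = 106 \left(9 - 8 \left(\left(-3\right) \left(-4\right) - 3\right) + 2 \left(\left(-3\right) \left(-4\right) - 3\right)^{2}\right) = 106 \left(9 - 8 \left(12 - 3\right) + 2 \left(12 - 3\right)^{2}\right) = 106 \left(9 - 72 + 2 \cdot 9^{2}\right) = 106 \left(9 - 72 + 2 \cdot 81\right) = 106 \left(9 - 72 + 162\right) = 106 \cdot 99 = 10494$)
$2521 - H = 2521 - 10494 = -7973$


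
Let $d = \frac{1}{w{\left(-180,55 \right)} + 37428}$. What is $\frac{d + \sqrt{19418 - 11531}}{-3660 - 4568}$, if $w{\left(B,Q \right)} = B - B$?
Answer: $- \frac{1}{307957584} - \frac{\sqrt{7887}}{8228} \approx -0.010793$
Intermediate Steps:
$w{\left(B,Q \right)} = 0$
$d = \frac{1}{37428}$ ($d = \frac{1}{0 + 37428} = \frac{1}{37428} \approx 2.6718 \cdot 10^{-5}$)
$\frac{d + \sqrt{19418 - 11531}}{-3660 - 4568} = \frac{\frac{1}{37428} + \sqrt{19418 - 11531}}{-3660 - 4568} = \frac{\frac{1}{37428} + \sqrt{7887}}{-8228} = \left(\frac{1}{37428} + \sqrt{7887}\right) \left(- \frac{1}{8228}\right) = - \frac{1}{307957584} - \frac{\sqrt{7887}}{8228}$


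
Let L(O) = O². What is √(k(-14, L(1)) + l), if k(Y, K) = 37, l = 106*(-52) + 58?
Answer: I*√5417 ≈ 73.6*I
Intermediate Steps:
l = -5454 (l = -5512 + 58 = -5454)
√(k(-14, L(1)) + l) = √(37 - 5454) = √(-5417) = I*√5417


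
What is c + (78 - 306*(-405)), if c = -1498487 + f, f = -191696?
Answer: -1566175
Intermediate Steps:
c = -1690183 (c = -1498487 - 191696 = -1690183)
c + (78 - 306*(-405)) = -1690183 + (78 - 306*(-405)) = -1690183 + (78 + 123930) = -1690183 + 124008 = -1566175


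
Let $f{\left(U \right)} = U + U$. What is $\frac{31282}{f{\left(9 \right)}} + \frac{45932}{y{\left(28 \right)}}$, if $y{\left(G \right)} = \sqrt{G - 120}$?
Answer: $\frac{15641}{9} - \frac{22966 i \sqrt{23}}{23} \approx 1737.9 - 4788.7 i$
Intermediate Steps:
$f{\left(U \right)} = 2 U$
$y{\left(G \right)} = \sqrt{-120 + G}$
$\frac{31282}{f{\left(9 \right)}} + \frac{45932}{y{\left(28 \right)}} = \frac{31282}{2 \cdot 9} + \frac{45932}{\sqrt{-120 + 28}} = \frac{31282}{18} + \frac{45932}{\sqrt{-92}} = 31282 \cdot \frac{1}{18} + \frac{45932}{2 i \sqrt{23}} = \frac{15641}{9} + 45932 \left(- \frac{i \sqrt{23}}{46}\right) = \frac{15641}{9} - \frac{22966 i \sqrt{23}}{23}$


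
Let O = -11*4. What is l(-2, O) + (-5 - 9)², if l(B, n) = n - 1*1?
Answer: 151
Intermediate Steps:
O = -44
l(B, n) = -1 + n (l(B, n) = n - 1 = -1 + n)
l(-2, O) + (-5 - 9)² = (-1 - 44) + (-5 - 9)² = -45 + (-14)² = -45 + 196 = 151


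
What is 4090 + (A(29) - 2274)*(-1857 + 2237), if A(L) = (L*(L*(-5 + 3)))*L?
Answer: -19395670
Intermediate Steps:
A(L) = -2*L³ (A(L) = (L*(L*(-2)))*L = (L*(-2*L))*L = (-2*L²)*L = -2*L³)
4090 + (A(29) - 2274)*(-1857 + 2237) = 4090 + (-2*29³ - 2274)*(-1857 + 2237) = 4090 + (-2*24389 - 2274)*380 = 4090 + (-48778 - 2274)*380 = 4090 - 51052*380 = 4090 - 19399760 = -19395670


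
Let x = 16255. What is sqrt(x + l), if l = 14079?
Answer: sqrt(30334) ≈ 174.17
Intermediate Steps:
sqrt(x + l) = sqrt(16255 + 14079) = sqrt(30334)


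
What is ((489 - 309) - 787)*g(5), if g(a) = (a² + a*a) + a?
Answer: -33385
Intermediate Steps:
g(a) = a + 2*a² (g(a) = (a² + a²) + a = 2*a² + a = a + 2*a²)
((489 - 309) - 787)*g(5) = ((489 - 309) - 787)*(5*(1 + 2*5)) = (180 - 787)*(5*(1 + 10)) = -3035*11 = -607*55 = -33385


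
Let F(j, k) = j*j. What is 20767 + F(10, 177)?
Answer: 20867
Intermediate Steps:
F(j, k) = j²
20767 + F(10, 177) = 20767 + 10² = 20767 + 100 = 20867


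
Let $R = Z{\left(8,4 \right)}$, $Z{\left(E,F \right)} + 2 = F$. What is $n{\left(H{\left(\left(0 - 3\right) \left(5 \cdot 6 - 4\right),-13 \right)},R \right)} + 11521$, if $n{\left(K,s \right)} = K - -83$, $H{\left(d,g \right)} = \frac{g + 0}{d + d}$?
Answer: $\frac{139249}{12} \approx 11604.0$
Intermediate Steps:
$Z{\left(E,F \right)} = -2 + F$
$R = 2$ ($R = -2 + 4 = 2$)
$H{\left(d,g \right)} = \frac{g}{2 d}$
$n{\left(K,s \right)} = 83 + K$ ($n{\left(K,s \right)} = K + 83 = 83 + K$)
$n{\left(H{\left(\left(0 - 3\right) \left(5 \cdot 6 - 4\right),-13 \right)},R \right)} + 11521 = \left(83 + \frac{1}{2} \left(-13\right) \frac{1}{\left(0 - 3\right) \left(5 \cdot 6 - 4\right)}\right) + 11521 = \left(83 + \frac{1}{2} \left(-13\right) \frac{1}{\left(-3\right) \left(30 - 4\right)}\right) + 11521 = \left(83 + \frac{1}{2} \left(-13\right) \frac{1}{\left(-3\right) 26}\right) + 11521 = \left(83 + \frac{1}{2} \left(-13\right) \frac{1}{-78}\right) + 11521 = \left(83 + \frac{1}{2} \left(-13\right) \left(- \frac{1}{78}\right)\right) + 11521 = \left(83 + \frac{1}{12}\right) + 11521 = \frac{997}{12} + 11521 = \frac{139249}{12}$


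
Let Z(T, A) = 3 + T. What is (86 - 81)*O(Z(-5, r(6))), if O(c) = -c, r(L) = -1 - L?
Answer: 10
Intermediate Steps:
(86 - 81)*O(Z(-5, r(6))) = (86 - 81)*(-(3 - 5)) = 5*(-1*(-2)) = 5*2 = 10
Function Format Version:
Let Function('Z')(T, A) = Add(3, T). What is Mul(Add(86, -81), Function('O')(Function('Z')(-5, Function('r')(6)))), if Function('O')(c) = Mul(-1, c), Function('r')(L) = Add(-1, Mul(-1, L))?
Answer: 10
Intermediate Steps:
Mul(Add(86, -81), Function('O')(Function('Z')(-5, Function('r')(6)))) = Mul(Add(86, -81), Mul(-1, Add(3, -5))) = Mul(5, Mul(-1, -2)) = Mul(5, 2) = 10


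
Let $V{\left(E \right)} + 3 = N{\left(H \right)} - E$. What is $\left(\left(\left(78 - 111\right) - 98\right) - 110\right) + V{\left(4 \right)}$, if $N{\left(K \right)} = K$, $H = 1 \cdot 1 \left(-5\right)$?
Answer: $-253$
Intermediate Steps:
$H = -5$ ($H = 1 \left(-5\right) = -5$)
$V{\left(E \right)} = -8 - E$ ($V{\left(E \right)} = -3 - \left(5 + E\right) = -8 - E$)
$\left(\left(\left(78 - 111\right) - 98\right) - 110\right) + V{\left(4 \right)} = \left(\left(\left(78 - 111\right) - 98\right) - 110\right) - 12 = \left(\left(-33 - 98\right) - 110\right) - 12 = \left(-131 - 110\right) - 12 = -241 - 12 = -253$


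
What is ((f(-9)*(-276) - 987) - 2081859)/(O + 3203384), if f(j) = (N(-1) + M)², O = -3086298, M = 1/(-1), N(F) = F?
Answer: -1041975/58543 ≈ -17.798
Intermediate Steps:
M = -1
f(j) = 4 (f(j) = (-1 - 1)² = (-2)² = 4)
((f(-9)*(-276) - 987) - 2081859)/(O + 3203384) = ((4*(-276) - 987) - 2081859)/(-3086298 + 3203384) = ((-1104 - 987) - 2081859)/117086 = (-2091 - 2081859)*(1/117086) = -2083950*1/117086 = -1041975/58543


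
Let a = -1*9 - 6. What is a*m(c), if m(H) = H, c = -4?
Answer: 60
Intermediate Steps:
a = -15 (a = -9 - 6 = -15)
a*m(c) = -15*(-4) = 60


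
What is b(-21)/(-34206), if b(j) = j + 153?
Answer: -22/5701 ≈ -0.0038590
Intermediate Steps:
b(j) = 153 + j
b(-21)/(-34206) = (153 - 21)/(-34206) = 132*(-1/34206) = -22/5701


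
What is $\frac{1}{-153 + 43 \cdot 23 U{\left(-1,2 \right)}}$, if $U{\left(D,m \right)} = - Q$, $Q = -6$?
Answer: $\frac{1}{5781} \approx 0.00017298$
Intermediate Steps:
$U{\left(D,m \right)} = 6$ ($U{\left(D,m \right)} = \left(-1\right) \left(-6\right) = 6$)
$\frac{1}{-153 + 43 \cdot 23 U{\left(-1,2 \right)}} = \frac{1}{-153 + 43 \cdot 23 \cdot 6} = \frac{1}{-153 + 989 \cdot 6} = \frac{1}{-153 + 5934} = \frac{1}{5781}$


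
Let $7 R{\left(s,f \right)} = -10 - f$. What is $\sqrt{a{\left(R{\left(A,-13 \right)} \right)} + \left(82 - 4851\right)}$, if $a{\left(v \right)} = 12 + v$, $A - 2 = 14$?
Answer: $\frac{4 i \sqrt{14567}}{7} \approx 68.968 i$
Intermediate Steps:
$A = 16$ ($A = 2 + 14 = 16$)
$R{\left(s,f \right)} = - \frac{10}{7} - \frac{f}{7}$ ($R{\left(s,f \right)} = \frac{-10 - f}{7} = - \frac{10}{7} - \frac{f}{7}$)
$\sqrt{a{\left(R{\left(A,-13 \right)} \right)} + \left(82 - 4851\right)} = \sqrt{\left(12 - - \frac{3}{7}\right) + \left(82 - 4851\right)} = \sqrt{\left(12 + \left(- \frac{10}{7} + \frac{13}{7}\right)\right) + \left(82 - 4851\right)} = \sqrt{\left(12 + \frac{3}{7}\right) - 4769} = \sqrt{\frac{87}{7} - 4769} = \sqrt{- \frac{33296}{7}} = \frac{4 i \sqrt{14567}}{7}$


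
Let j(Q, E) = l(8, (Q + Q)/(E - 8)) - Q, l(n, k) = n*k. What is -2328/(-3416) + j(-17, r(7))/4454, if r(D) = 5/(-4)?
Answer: 2864081/4139338 ≈ 0.69192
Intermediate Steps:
r(D) = -5/4 (r(D) = 5*(-¼) = -5/4)
l(n, k) = k*n
j(Q, E) = -Q + 16*Q/(-8 + E) (j(Q, E) = ((Q + Q)/(E - 8))*8 - Q = ((2*Q)/(-8 + E))*8 - Q = (2*Q/(-8 + E))*8 - Q = 16*Q/(-8 + E) - Q = -Q + 16*Q/(-8 + E))
-2328/(-3416) + j(-17, r(7))/4454 = -2328/(-3416) - 17*(24 - 1*(-5/4))/(-8 - 5/4)/4454 = -2328*(-1/3416) - 17*(24 + 5/4)/(-37/4)*(1/4454) = 291/427 - 17*(-4/37)*101/4*(1/4454) = 291/427 + (1717/37)*(1/4454) = 291/427 + 101/9694 = 2864081/4139338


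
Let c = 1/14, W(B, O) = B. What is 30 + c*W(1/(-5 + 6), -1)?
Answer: 421/14 ≈ 30.071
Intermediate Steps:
c = 1/14 ≈ 0.071429
30 + c*W(1/(-5 + 6), -1) = 30 + 1/(14*(-5 + 6)) = 30 + (1/14)/1 = 30 + (1/14)*1 = 30 + 1/14 = 421/14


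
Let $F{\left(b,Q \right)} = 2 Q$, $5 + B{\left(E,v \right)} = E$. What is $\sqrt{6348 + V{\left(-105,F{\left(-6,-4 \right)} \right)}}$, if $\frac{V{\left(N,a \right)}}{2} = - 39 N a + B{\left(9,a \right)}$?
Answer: $2 i \sqrt{14791} \approx 243.24 i$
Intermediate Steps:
$B{\left(E,v \right)} = -5 + E$
$V{\left(N,a \right)} = 8 - 78 N a$ ($V{\left(N,a \right)} = 2 \left(- 39 N a + \left(-5 + 9\right)\right) = 2 \left(- 39 N a + 4\right) = 2 \left(4 - 39 N a\right) = 8 - 78 N a$)
$\sqrt{6348 + V{\left(-105,F{\left(-6,-4 \right)} \right)}} = \sqrt{6348 + \left(8 - - 8190 \cdot 2 \left(-4\right)\right)} = \sqrt{6348 + \left(8 - \left(-8190\right) \left(-8\right)\right)} = \sqrt{6348 + \left(8 - 65520\right)} = \sqrt{6348 - 65512} = \sqrt{-59164} = 2 i \sqrt{14791}$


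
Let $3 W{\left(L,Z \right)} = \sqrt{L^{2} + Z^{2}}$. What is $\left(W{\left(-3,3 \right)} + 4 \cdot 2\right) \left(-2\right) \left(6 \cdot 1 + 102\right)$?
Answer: $-1728 - 216 \sqrt{2} \approx -2033.5$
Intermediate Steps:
$W{\left(L,Z \right)} = \frac{\sqrt{L^{2} + Z^{2}}}{3}$
$\left(W{\left(-3,3 \right)} + 4 \cdot 2\right) \left(-2\right) \left(6 \cdot 1 + 102\right) = \left(\frac{\sqrt{\left(-3\right)^{2} + 3^{2}}}{3} + 4 \cdot 2\right) \left(-2\right) \left(6 \cdot 1 + 102\right) = \left(\frac{\sqrt{9 + 9}}{3} + 8\right) \left(-2\right) \left(6 + 102\right) = \left(\frac{\sqrt{18}}{3} + 8\right) \left(-2\right) 108 = \left(\frac{3 \sqrt{2}}{3} + 8\right) \left(-2\right) 108 = \left(\sqrt{2} + 8\right) \left(-2\right) 108 = \left(8 + \sqrt{2}\right) \left(-2\right) 108 = \left(-16 - 2 \sqrt{2}\right) 108 = -1728 - 216 \sqrt{2}$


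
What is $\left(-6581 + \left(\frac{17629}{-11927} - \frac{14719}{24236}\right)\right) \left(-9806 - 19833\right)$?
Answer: $\frac{56400791481261471}{289062772} \approx 1.9512 \cdot 10^{8}$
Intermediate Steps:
$\left(-6581 + \left(\frac{17629}{-11927} - \frac{14719}{24236}\right)\right) \left(-9806 - 19833\right) = \left(-6581 + \left(17629 \left(- \frac{1}{11927}\right) - \frac{14719}{24236}\right)\right) \left(-29639\right) = \left(-6581 - \frac{602809957}{289062772}\right) \left(-29639\right) = \left(- \frac{1902924912489}{289062772}\right) \left(-29639\right) = \frac{56400791481261471}{289062772}$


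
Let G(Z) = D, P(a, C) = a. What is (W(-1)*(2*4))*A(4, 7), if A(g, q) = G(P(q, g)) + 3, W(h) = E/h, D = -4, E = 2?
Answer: 16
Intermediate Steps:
G(Z) = -4
W(h) = 2/h
A(g, q) = -1 (A(g, q) = -4 + 3 = -1)
(W(-1)*(2*4))*A(4, 7) = ((2/(-1))*(2*4))*(-1) = ((2*(-1))*8)*(-1) = -2*8*(-1) = -16*(-1) = 16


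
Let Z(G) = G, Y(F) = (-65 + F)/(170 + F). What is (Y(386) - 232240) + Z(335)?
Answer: -128938859/556 ≈ -2.3190e+5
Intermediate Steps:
Y(F) = (-65 + F)/(170 + F)
(Y(386) - 232240) + Z(335) = ((-65 + 386)/(170 + 386) - 232240) + 335 = (321/556 - 232240) + 335 = -129125119/556 + 335 = -128938859/556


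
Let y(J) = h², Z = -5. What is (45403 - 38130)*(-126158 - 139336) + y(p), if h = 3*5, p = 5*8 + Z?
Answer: -1930937637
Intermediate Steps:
p = 35 (p = 5*8 - 5 = 40 - 5 = 35)
h = 15
y(J) = 225 (y(J) = 15² = 225)
(45403 - 38130)*(-126158 - 139336) + y(p) = (45403 - 38130)*(-126158 - 139336) + 225 = 7273*(-265494) + 225 = -1930937862 + 225 = -1930937637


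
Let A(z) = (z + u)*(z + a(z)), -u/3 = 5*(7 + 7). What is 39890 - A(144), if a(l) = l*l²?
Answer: 197124338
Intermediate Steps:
a(l) = l³
u = -210 (u = -15*(7 + 7) = -15*14 = -3*70 = -210)
A(z) = (-210 + z)*(z + z³) (A(z) = (z - 210)*(z + z³) = (-210 + z)*(z + z³))
39890 - A(144) = 39890 - 144*(-210 + 144 + 144³ - 210*144²) = 39890 - 144*(-210 + 144 + 2985984 - 210*20736) = 39890 - 144*(-210 + 144 + 2985984 - 4354560) = 39890 - 144*(-1368642) = 39890 - 1*(-197084448) = 39890 + 197084448 = 197124338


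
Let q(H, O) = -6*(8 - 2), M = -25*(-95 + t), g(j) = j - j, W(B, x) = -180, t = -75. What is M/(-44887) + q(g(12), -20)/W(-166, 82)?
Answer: 23637/224435 ≈ 0.10532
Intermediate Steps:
g(j) = 0
M = 4250 (M = -25*(-95 - 75) = -25*(-170) = 4250)
q(H, O) = -36 (q(H, O) = -6*6 = -36)
M/(-44887) + q(g(12), -20)/W(-166, 82) = 4250/(-44887) - 36/(-180) = 4250*(-1/44887) - 36*(-1/180) = -4250/44887 + ⅕ = 23637/224435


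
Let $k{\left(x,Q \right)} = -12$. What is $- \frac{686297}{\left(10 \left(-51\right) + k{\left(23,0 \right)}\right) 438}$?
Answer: $\frac{686297}{228636} \approx 3.0017$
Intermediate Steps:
$- \frac{686297}{\left(10 \left(-51\right) + k{\left(23,0 \right)}\right) 438} = - \frac{686297}{\left(10 \left(-51\right) - 12\right) 438} = - \frac{686297}{\left(-510 - 12\right) 438} = - \frac{686297}{\left(-522\right) 438} = - \frac{686297}{-228636} = \left(-686297\right) \left(- \frac{1}{228636}\right) = \frac{686297}{228636}$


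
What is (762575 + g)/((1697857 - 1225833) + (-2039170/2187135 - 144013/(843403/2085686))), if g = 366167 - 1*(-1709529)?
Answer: 1047115497985023951/42754015863093856 ≈ 24.492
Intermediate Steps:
g = 2075696 (g = 366167 + 1709529 = 2075696)
(762575 + g)/((1697857 - 1225833) + (-2039170/2187135 - 144013/(843403/2085686))) = (762575 + 2075696)/((1697857 - 1225833) + (-2039170/2187135 - 144013/(843403/2085686))) = 2838271/(472024 + (-2039170*1/2187135 - 144013/(843403*(1/2085686)))) = 2838271/(472024 + (-407834/437427 - 144013/843403/2085686)) = 2838271/(472024 + (-407834/437427 - 144013*2085686/843403)) = 2838271/(472024 + (-407834/437427 - 300365897918/843403)) = 2838271/(472024 - 131388497596996088/368927244081) = 2838271/(42754015863093856/368927244081) = 2838271*(368927244081/42754015863093856) = 1047115497985023951/42754015863093856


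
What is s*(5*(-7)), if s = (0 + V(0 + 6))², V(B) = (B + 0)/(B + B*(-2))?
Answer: -35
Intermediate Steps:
V(B) = -1 (V(B) = B/(B - 2*B) = B/((-B)) = B*(-1/B) = -1)
s = 1 (s = (0 - 1)² = (-1)² = 1)
s*(5*(-7)) = 1*(5*(-7)) = 1*(-35) = -35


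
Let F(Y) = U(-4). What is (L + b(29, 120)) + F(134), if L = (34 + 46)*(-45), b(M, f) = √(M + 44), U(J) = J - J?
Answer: -3600 + √73 ≈ -3591.5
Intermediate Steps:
U(J) = 0
F(Y) = 0
b(M, f) = √(44 + M)
L = -3600 (L = 80*(-45) = -3600)
(L + b(29, 120)) + F(134) = (-3600 + √(44 + 29)) + 0 = (-3600 + √73) + 0 = -3600 + √73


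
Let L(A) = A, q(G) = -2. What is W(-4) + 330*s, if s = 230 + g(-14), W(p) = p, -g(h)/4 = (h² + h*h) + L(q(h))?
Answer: -438904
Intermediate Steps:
g(h) = 8 - 8*h² (g(h) = -4*((h² + h*h) - 2) = -4*((h² + h²) - 2) = -4*(2*h² - 2) = -4*(-2 + 2*h²) = 8 - 8*h²)
s = -1330 (s = 230 + (8 - 8*(-14)²) = 230 + (8 - 8*196) = 230 + (8 - 1568) = 230 - 1560 = -1330)
W(-4) + 330*s = -4 + 330*(-1330) = -4 - 438900 = -438904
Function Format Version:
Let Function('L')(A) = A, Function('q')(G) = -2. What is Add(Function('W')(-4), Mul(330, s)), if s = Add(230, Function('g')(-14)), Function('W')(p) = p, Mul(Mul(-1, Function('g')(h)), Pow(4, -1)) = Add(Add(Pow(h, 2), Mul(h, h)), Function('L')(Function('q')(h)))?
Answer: -438904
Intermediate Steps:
Function('g')(h) = Add(8, Mul(-8, Pow(h, 2))) (Function('g')(h) = Mul(-4, Add(Add(Pow(h, 2), Mul(h, h)), -2)) = Mul(-4, Add(Add(Pow(h, 2), Pow(h, 2)), -2)) = Mul(-4, Add(Mul(2, Pow(h, 2)), -2)) = Mul(-4, Add(-2, Mul(2, Pow(h, 2)))) = Add(8, Mul(-8, Pow(h, 2))))
s = -1330 (s = Add(230, Add(8, Mul(-8, Pow(-14, 2)))) = Add(230, Add(8, Mul(-8, 196))) = Add(230, Add(8, -1568)) = Add(230, -1560) = -1330)
Add(Function('W')(-4), Mul(330, s)) = Add(-4, Mul(330, -1330)) = Add(-4, -438900) = -438904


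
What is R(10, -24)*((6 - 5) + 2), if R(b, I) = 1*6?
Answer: 18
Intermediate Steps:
R(b, I) = 6
R(10, -24)*((6 - 5) + 2) = 6*((6 - 5) + 2) = 6*(1 + 2) = 6*3 = 18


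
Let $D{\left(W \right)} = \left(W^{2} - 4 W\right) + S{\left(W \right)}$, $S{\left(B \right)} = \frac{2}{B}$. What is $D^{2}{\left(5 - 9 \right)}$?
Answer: $\frac{3969}{4} \approx 992.25$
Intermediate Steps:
$D{\left(W \right)} = W^{2} - 4 W + \frac{2}{W}$ ($D{\left(W \right)} = \left(W^{2} - 4 W\right) + \frac{2}{W} = W^{2} - 4 W + \frac{2}{W}$)
$D^{2}{\left(5 - 9 \right)} = \left(\frac{2 + \left(5 - 9\right)^{2} \left(-4 + \left(5 - 9\right)\right)}{5 - 9}\right)^{2} = \left(\frac{2 + \left(-4\right)^{2} \left(-4 - 4\right)}{-4}\right)^{2} = \left(- \frac{2 + 16 \left(-8\right)}{4}\right)^{2} = \left(- \frac{2 - 128}{4}\right)^{2} = \left(\left(- \frac{1}{4}\right) \left(-126\right)\right)^{2} = \left(\frac{63}{2}\right)^{2} = \frac{3969}{4}$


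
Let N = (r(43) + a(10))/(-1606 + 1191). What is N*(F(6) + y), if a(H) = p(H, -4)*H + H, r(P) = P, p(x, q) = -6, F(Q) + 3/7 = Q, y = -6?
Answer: -3/415 ≈ -0.0072289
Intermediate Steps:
F(Q) = -3/7 + Q
a(H) = -5*H (a(H) = -6*H + H = -5*H)
N = 7/415 (N = (43 - 5*10)/(-1606 + 1191) = (43 - 50)/(-415) = -7*(-1/415) = 7/415 ≈ 0.016867)
N*(F(6) + y) = 7*((-3/7 + 6) - 6)/415 = 7*(39/7 - 6)/415 = (7/415)*(-3/7) = -3/415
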